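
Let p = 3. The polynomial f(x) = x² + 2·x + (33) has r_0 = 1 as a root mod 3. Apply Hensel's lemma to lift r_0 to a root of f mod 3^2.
r_1 = 1 (mod 9)

Hensel: r_{i+1} = r_i − f(r_i)·(f′(r_i))^{-1} mod 3^{i+2}, f′(x) = 2x + 2. Iterate:
  r_0 = 1 (mod 3)
  r_1 = 1 (mod 9)
Final: r = 1 satisfies f(r) ≡ 0 mod 3^2.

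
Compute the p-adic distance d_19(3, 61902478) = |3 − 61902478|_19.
d_19(3, 61902478) = 1/2476099

Step 1 — x − y = 3 − 61902478 = -61902475. Step 2 — v_19(-61902475) = 5 (factor: -61902475 = −(19^5 · 25); the sign does not affect v_p). Step 3 — |x − y|_19 = 19^{-5} = 1/2476099.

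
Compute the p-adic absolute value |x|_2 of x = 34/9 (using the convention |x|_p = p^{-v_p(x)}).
|34/9|_2 = 1/2

Step 1 — compute v_2(x) by factoring powers of 2 out of the numerator and denominator: v_2(34/9) = 1. Step 2 — apply |x|_p = p^{-v_p(x)} = 2^{-1} = 1/2.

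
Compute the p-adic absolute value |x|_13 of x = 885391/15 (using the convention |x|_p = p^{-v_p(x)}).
|885391/15|_13 = 1/28561

Step 1 — compute v_13(x) by factoring powers of 13 out of the numerator and denominator: v_13(885391/15) = 4. Step 2 — apply |x|_p = p^{-v_p(x)} = 13^{-4} = 1/28561.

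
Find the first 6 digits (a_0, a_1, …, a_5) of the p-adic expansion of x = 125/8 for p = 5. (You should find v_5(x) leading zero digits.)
(a_0, …, a_5) = (0, 0, 0, 2, 4, 1)

v_5(125/8) = 3, so a_0 = ... = a_2 = 0. Factor out: x = 5^3 · u with u = 1/8 a unit in ℤ_5. Expand u iteratively via a_{v+i} = u_i mod 5, u_{i+1} = (u_i − a_{v+i})/5:
  u_0 = 1/8;  a_3 = 2;  u_1 = (u_0 − 2)/5 = -3/8
  u_1 = -3/8;  a_4 = 4;  u_2 = (u_1 − 4)/5 = -7/8
  u_2 = -7/8;  a_5 = 1;  u_3 = (u_2 − 1)/5 = -3/8
Digits: (0, 0, 0, 2, 4, 1).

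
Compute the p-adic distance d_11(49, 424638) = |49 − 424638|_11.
d_11(49, 424638) = 1/14641

Step 1 — x − y = 49 − 424638 = -424589. Step 2 — v_11(-424589) = 4 (factor: -424589 = −(11^4 · 29); the sign does not affect v_p). Step 3 — |x − y|_11 = 11^{-4} = 1/14641.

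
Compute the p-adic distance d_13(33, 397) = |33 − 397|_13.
d_13(33, 397) = 1/13

Step 1 — x − y = 33 − 397 = -364. Step 2 — v_13(-364) = 1 (factor: -364 = −(13^1 · 28); the sign does not affect v_p). Step 3 — |x − y|_13 = 13^{-1} = 1/13.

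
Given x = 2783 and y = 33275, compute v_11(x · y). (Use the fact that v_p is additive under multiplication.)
v_11(92604325) = 5

v_p(x) = 2 (factor: 2783 = 11^2 · 23); v_p(y) = 3 (factor: 33275 = 11^3 · 25). Additivity: v_p(xy) = v_p(x) + v_p(y) = 2 + 3 = 5. (Direct check: xy = 92604325 = 11^5 · (575).)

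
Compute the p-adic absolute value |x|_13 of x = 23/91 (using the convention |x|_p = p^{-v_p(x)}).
|23/91|_13 = 13

Step 1 — compute v_13(x) by factoring powers of 13 out of the numerator and denominator: v_13(23/91) = -1. Step 2 — apply |x|_p = p^{-v_p(x)} = 13^{1} = 13.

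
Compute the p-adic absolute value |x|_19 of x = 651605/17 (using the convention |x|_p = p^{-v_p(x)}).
|651605/17|_19 = 1/130321

Step 1 — compute v_19(x) by factoring powers of 19 out of the numerator and denominator: v_19(651605/17) = 4. Step 2 — apply |x|_p = p^{-v_p(x)} = 19^{-4} = 1/130321.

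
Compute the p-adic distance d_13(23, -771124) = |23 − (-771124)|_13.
d_13(23, -771124) = 1/28561

Step 1 — x − y = 23 − (-771124) = 771147. Step 2 — v_13(771147) = 4 (factor: 771147 = (13^4 · 27); the sign does not affect v_p). Step 3 — |x − y|_13 = 13^{-4} = 1/28561.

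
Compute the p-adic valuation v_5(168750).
v_5(168750) = 5

v_5(n) is the largest exponent k such that 5^k divides n. Factor out: 168750 = 5^5 · 54. (Sign doesn't affect v_p.) So v_5(168750) = 5.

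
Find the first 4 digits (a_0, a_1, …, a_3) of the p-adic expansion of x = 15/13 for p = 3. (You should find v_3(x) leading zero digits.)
(a_0, …, a_3) = (0, 2, 2, 1)

v_3(15/13) = 1, so a_0 = ... = a_0 = 0. Factor out: x = 3^1 · u with u = 5/13 a unit in ℤ_3. Expand u iteratively via a_{v+i} = u_i mod 3, u_{i+1} = (u_i − a_{v+i})/3:
  u_0 = 5/13;  a_1 = 2;  u_1 = (u_0 − 2)/3 = -7/13
  u_1 = -7/13;  a_2 = 2;  u_2 = (u_1 − 2)/3 = -11/13
  u_2 = -11/13;  a_3 = 1;  u_3 = (u_2 − 1)/3 = -8/13
Digits: (0, 2, 2, 1).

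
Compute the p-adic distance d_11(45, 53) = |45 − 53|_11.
d_11(45, 53) = 1

Step 1 — x − y = 45 − 53 = -8. Step 2 — v_11(-8) = 0 (factor: -8 = −(11^0 · 8); the sign does not affect v_p). Step 3 — |x − y|_11 = 11^{0} = 1.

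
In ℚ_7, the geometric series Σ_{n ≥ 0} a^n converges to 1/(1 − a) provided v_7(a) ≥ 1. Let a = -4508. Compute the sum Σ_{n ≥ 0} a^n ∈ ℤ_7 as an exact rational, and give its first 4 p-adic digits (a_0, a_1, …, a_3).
Σ a^n = 1/(1 − a) = 1/4509;  first 4 digits = (1, 0, 6, 0)

v_7(a) = 2 ≥ 1, so the series converges in ℤ_7 to 1/(1 − a) = 1/(1 − (-4508)) = 1/4509. Expand this rational in ℤ_7: compute digits iteratively via d_i = x_i mod 7, x_{i+1} = (x_i − d_i)/7. The first 4 digits are (1, 0, 6, 0).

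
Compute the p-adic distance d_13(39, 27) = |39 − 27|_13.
d_13(39, 27) = 1

Step 1 — x − y = 39 − 27 = 12. Step 2 — v_13(12) = 0 (factor: 12 = (13^0 · 12); the sign does not affect v_p). Step 3 — |x − y|_13 = 13^{0} = 1.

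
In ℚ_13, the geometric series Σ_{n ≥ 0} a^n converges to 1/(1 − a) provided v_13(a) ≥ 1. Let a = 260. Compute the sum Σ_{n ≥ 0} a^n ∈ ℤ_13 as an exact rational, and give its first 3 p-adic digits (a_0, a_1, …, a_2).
Σ a^n = 1/(1 − a) = -1/259;  first 3 digits = (1, 7, 11)

v_13(a) = 1 ≥ 1, so the series converges in ℤ_13 to 1/(1 − a) = 1/(1 − 260) = -1/259. Expand this rational in ℤ_13: compute digits iteratively via d_i = x_i mod 13, x_{i+1} = (x_i − d_i)/13. The first 3 digits are (1, 7, 11).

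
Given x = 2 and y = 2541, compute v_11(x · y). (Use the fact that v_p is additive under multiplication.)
v_11(5082) = 2

v_p(x) = 0 (factor: 2 = 11^0 · 2); v_p(y) = 2 (factor: 2541 = 11^2 · 21). Additivity: v_p(xy) = v_p(x) + v_p(y) = 0 + 2 = 2. (Direct check: xy = 5082 = 11^2 · (42).)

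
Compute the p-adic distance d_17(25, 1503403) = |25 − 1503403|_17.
d_17(25, 1503403) = 1/83521

Step 1 — x − y = 25 − 1503403 = -1503378. Step 2 — v_17(-1503378) = 4 (factor: -1503378 = −(17^4 · 18); the sign does not affect v_p). Step 3 — |x − y|_17 = 17^{-4} = 1/83521.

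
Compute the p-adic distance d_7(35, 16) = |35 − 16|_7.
d_7(35, 16) = 1

Step 1 — x − y = 35 − 16 = 19. Step 2 — v_7(19) = 0 (factor: 19 = (7^0 · 19); the sign does not affect v_p). Step 3 — |x − y|_7 = 7^{0} = 1.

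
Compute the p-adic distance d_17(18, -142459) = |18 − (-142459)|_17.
d_17(18, -142459) = 1/4913

Step 1 — x − y = 18 − (-142459) = 142477. Step 2 — v_17(142477) = 3 (factor: 142477 = (17^3 · 29); the sign does not affect v_p). Step 3 — |x − y|_17 = 17^{-3} = 1/4913.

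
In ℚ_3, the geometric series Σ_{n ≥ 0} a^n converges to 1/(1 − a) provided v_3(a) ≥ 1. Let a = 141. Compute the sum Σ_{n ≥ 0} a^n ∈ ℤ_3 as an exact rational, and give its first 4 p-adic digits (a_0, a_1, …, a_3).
Σ a^n = 1/(1 − a) = -1/140;  first 4 digits = (1, 2, 1, 2)

v_3(a) = 1 ≥ 1, so the series converges in ℤ_3 to 1/(1 − a) = 1/(1 − 141) = -1/140. Expand this rational in ℤ_3: compute digits iteratively via d_i = x_i mod 3, x_{i+1} = (x_i − d_i)/3. The first 4 digits are (1, 2, 1, 2).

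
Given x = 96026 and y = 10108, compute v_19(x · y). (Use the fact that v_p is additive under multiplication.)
v_19(970630808) = 5

v_p(x) = 3 (factor: 96026 = 19^3 · 14); v_p(y) = 2 (factor: 10108 = 19^2 · 28). Additivity: v_p(xy) = v_p(x) + v_p(y) = 3 + 2 = 5. (Direct check: xy = 970630808 = 19^5 · (392).)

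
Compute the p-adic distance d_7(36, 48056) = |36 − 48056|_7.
d_7(36, 48056) = 1/2401

Step 1 — x − y = 36 − 48056 = -48020. Step 2 — v_7(-48020) = 4 (factor: -48020 = −(7^4 · 20); the sign does not affect v_p). Step 3 — |x − y|_7 = 7^{-4} = 1/2401.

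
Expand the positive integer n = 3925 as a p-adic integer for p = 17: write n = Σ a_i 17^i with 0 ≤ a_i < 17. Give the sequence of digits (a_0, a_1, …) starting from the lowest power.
(a_0, a_1, …) = (15, 9, 13)

Repeated division by 17 gives the digits low-to-high: 3925 = 15 + 9·17^1 + 13·17^2. Digit sequence: (15, 9, 13).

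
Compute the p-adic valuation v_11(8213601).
v_11(8213601) = 5

v_11(n) is the largest exponent k such that 11^k divides n. Factor out: 8213601 = 11^5 · 51. (Sign doesn't affect v_p.) So v_11(8213601) = 5.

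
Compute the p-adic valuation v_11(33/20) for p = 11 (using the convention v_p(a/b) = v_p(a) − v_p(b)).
v_11(33/20) = 1

Factor powers of 11 from the numerator and denominator of the reduced fraction: 33 = 11^1 · 3 and 20 = 11^0 · 20. Apply v_p(a/b) = v_p(a) − v_p(b): v_11(33/20) = 1 − 0 = 1.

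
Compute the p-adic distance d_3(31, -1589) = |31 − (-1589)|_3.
d_3(31, -1589) = 1/81

Step 1 — x − y = 31 − (-1589) = 1620. Step 2 — v_3(1620) = 4 (factor: 1620 = (3^4 · 20); the sign does not affect v_p). Step 3 — |x − y|_3 = 3^{-4} = 1/81.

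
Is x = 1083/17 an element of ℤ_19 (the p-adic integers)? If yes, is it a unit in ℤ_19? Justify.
x ∈ ℤ_19 but not a unit; v_19(x) = 2 > 0

ℤ_19 = {x ∈ ℚ_19 : v_19(x) ≥ 0} and ℤ_19^× = {x ∈ ℤ_19 : v_19(x) = 0}. Here v_19(1083/17) = v_19(num) − v_19(den) = 2; compare against these criteria.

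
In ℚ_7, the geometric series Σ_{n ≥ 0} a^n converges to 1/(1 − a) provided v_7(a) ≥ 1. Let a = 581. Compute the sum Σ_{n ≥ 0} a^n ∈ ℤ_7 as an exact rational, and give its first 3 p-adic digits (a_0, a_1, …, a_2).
Σ a^n = 1/(1 − a) = -1/580;  first 3 digits = (1, 6, 5)

v_7(a) = 1 ≥ 1, so the series converges in ℤ_7 to 1/(1 − a) = 1/(1 − 581) = -1/580. Expand this rational in ℤ_7: compute digits iteratively via d_i = x_i mod 7, x_{i+1} = (x_i − d_i)/7. The first 3 digits are (1, 6, 5).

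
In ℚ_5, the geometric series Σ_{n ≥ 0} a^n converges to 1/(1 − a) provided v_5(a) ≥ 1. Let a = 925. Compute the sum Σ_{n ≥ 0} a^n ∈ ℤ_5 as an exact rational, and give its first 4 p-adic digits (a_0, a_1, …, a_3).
Σ a^n = 1/(1 − a) = -1/924;  first 4 digits = (1, 0, 2, 2)

v_5(a) = 2 ≥ 1, so the series converges in ℤ_5 to 1/(1 − a) = 1/(1 − 925) = -1/924. Expand this rational in ℤ_5: compute digits iteratively via d_i = x_i mod 5, x_{i+1} = (x_i − d_i)/5. The first 4 digits are (1, 0, 2, 2).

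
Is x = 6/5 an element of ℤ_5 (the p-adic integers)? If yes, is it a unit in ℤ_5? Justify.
x ∉ ℤ_5 (v_5(x) = -1 < 0)

ℤ_5 = {x ∈ ℚ_5 : v_5(x) ≥ 0} and ℤ_5^× = {x ∈ ℤ_5 : v_5(x) = 0}. Here v_5(6/5) = v_5(num) − v_5(den) = -1; compare against these criteria.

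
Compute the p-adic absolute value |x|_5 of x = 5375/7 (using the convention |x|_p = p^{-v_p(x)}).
|5375/7|_5 = 1/125

Step 1 — compute v_5(x) by factoring powers of 5 out of the numerator and denominator: v_5(5375/7) = 3. Step 2 — apply |x|_p = p^{-v_p(x)} = 5^{-3} = 1/125.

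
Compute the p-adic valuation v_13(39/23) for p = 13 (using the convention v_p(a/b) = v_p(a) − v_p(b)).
v_13(39/23) = 1

Factor powers of 13 from the numerator and denominator of the reduced fraction: 39 = 13^1 · 3 and 23 = 13^0 · 23. Apply v_p(a/b) = v_p(a) − v_p(b): v_13(39/23) = 1 − 0 = 1.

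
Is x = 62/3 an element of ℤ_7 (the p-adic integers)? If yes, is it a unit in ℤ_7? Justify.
x ∈ ℤ_7^× (unit); v_7(x) = 0

ℤ_7 = {x ∈ ℚ_7 : v_7(x) ≥ 0} and ℤ_7^× = {x ∈ ℤ_7 : v_7(x) = 0}. Here v_7(62/3) = v_7(num) − v_7(den) = 0; compare against these criteria.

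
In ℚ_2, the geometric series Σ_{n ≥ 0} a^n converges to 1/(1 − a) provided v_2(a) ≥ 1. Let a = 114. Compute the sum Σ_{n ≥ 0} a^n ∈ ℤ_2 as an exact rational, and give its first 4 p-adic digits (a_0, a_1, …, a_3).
Σ a^n = 1/(1 − a) = -1/113;  first 4 digits = (1, 1, 1, 1)

v_2(a) = 1 ≥ 1, so the series converges in ℤ_2 to 1/(1 − a) = 1/(1 − 114) = -1/113. Expand this rational in ℤ_2: compute digits iteratively via d_i = x_i mod 2, x_{i+1} = (x_i − d_i)/2. The first 4 digits are (1, 1, 1, 1).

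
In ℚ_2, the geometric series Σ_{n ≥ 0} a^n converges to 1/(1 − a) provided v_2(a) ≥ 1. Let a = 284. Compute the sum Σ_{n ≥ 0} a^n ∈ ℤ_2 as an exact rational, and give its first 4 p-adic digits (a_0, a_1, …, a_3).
Σ a^n = 1/(1 − a) = -1/283;  first 4 digits = (1, 0, 1, 1)

v_2(a) = 2 ≥ 1, so the series converges in ℤ_2 to 1/(1 − a) = 1/(1 − 284) = -1/283. Expand this rational in ℤ_2: compute digits iteratively via d_i = x_i mod 2, x_{i+1} = (x_i − d_i)/2. The first 4 digits are (1, 0, 1, 1).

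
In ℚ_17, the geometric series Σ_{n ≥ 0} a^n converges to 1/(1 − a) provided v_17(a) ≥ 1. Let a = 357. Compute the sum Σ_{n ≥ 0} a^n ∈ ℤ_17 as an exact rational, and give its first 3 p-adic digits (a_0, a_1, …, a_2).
Σ a^n = 1/(1 − a) = -1/356;  first 3 digits = (1, 4, 0)

v_17(a) = 1 ≥ 1, so the series converges in ℤ_17 to 1/(1 − a) = 1/(1 − 357) = -1/356. Expand this rational in ℤ_17: compute digits iteratively via d_i = x_i mod 17, x_{i+1} = (x_i − d_i)/17. The first 3 digits are (1, 4, 0).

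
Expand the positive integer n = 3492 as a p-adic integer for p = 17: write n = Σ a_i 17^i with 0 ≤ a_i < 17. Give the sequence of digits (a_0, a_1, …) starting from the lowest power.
(a_0, a_1, …) = (7, 1, 12)

Repeated division by 17 gives the digits low-to-high: 3492 = 7 + 1·17^1 + 12·17^2. Digit sequence: (7, 1, 12).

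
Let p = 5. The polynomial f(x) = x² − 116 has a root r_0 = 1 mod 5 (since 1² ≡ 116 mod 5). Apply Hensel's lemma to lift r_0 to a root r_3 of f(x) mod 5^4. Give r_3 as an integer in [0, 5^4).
r_3 = 296 (mod 625)

Hensel's recurrence: r_{i+1} = r_i − f(r_i)·(f′(r_i))^{-1} mod 5^{i+2}, with f′(x) = 2x. Iterate:
  r_0 = 1 (mod 5)
  r_1 = 21 (mod 25)
  r_2 = 46 (mod 125)
  r_3 = 296 (mod 625)
Final: r_3 = 296, and one checks f(r_3) ≡ 0 mod 5^4.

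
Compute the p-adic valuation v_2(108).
v_2(108) = 2

v_2(n) is the largest exponent k such that 2^k divides n. Factor out: 108 = 2^2 · 27. (Sign doesn't affect v_p.) So v_2(108) = 2.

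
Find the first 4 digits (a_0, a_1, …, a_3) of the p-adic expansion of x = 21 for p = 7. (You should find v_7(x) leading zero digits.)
(a_0, …, a_3) = (0, 3, 0, 0)

v_7(21) = 1, so a_0 = ... = a_0 = 0. Factor out: x = 7^1 · u with u = 3 a unit in ℤ_7. Expand u iteratively via a_{v+i} = u_i mod 7, u_{i+1} = (u_i − a_{v+i})/7:
  u_0 = 3;  a_1 = 3;  u_1 = (u_0 − 3)/7 = 0
  u_1 = 0;  a_2 = 0;  u_2 = (u_1 − 0)/7 = 0
  u_2 = 0;  a_3 = 0;  u_3 = (u_2 − 0)/7 = 0
Digits: (0, 3, 0, 0).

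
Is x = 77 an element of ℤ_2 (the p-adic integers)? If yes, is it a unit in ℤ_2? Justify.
x ∈ ℤ_2^× (unit); v_2(x) = 0

ℤ_2 = {x ∈ ℚ_2 : v_2(x) ≥ 0} and ℤ_2^× = {x ∈ ℤ_2 : v_2(x) = 0}. Here v_2(77) = v_2(num) − v_2(den) = 0; compare against these criteria.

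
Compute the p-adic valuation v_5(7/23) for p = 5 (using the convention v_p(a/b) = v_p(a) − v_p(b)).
v_5(7/23) = 0

Factor powers of 5 from the numerator and denominator of the reduced fraction: 7 = 5^0 · 7 and 23 = 5^0 · 23. Apply v_p(a/b) = v_p(a) − v_p(b): v_5(7/23) = 0 − 0 = 0.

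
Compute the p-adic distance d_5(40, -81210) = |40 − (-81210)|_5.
d_5(40, -81210) = 1/3125

Step 1 — x − y = 40 − (-81210) = 81250. Step 2 — v_5(81250) = 5 (factor: 81250 = (5^5 · 26); the sign does not affect v_p). Step 3 — |x − y|_5 = 5^{-5} = 1/3125.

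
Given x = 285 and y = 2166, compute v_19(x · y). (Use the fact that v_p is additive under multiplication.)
v_19(617310) = 3

v_p(x) = 1 (factor: 285 = 19^1 · 15); v_p(y) = 2 (factor: 2166 = 19^2 · 6). Additivity: v_p(xy) = v_p(x) + v_p(y) = 1 + 2 = 3. (Direct check: xy = 617310 = 19^3 · (90).)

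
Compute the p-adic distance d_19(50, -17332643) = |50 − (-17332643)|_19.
d_19(50, -17332643) = 1/2476099

Step 1 — x − y = 50 − (-17332643) = 17332693. Step 2 — v_19(17332693) = 5 (factor: 17332693 = (19^5 · 7); the sign does not affect v_p). Step 3 — |x − y|_19 = 19^{-5} = 1/2476099.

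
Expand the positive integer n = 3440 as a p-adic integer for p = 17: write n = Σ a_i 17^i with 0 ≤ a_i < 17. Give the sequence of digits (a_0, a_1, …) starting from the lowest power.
(a_0, a_1, …) = (6, 15, 11)

Repeated division by 17 gives the digits low-to-high: 3440 = 6 + 15·17^1 + 11·17^2. Digit sequence: (6, 15, 11).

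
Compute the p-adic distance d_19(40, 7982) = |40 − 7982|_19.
d_19(40, 7982) = 1/361

Step 1 — x − y = 40 − 7982 = -7942. Step 2 — v_19(-7942) = 2 (factor: -7942 = −(19^2 · 22); the sign does not affect v_p). Step 3 — |x − y|_19 = 19^{-2} = 1/361.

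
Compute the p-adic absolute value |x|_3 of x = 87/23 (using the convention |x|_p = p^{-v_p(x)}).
|87/23|_3 = 1/3

Step 1 — compute v_3(x) by factoring powers of 3 out of the numerator and denominator: v_3(87/23) = 1. Step 2 — apply |x|_p = p^{-v_p(x)} = 3^{-1} = 1/3.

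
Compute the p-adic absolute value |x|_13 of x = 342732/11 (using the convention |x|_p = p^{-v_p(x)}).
|342732/11|_13 = 1/28561

Step 1 — compute v_13(x) by factoring powers of 13 out of the numerator and denominator: v_13(342732/11) = 4. Step 2 — apply |x|_p = p^{-v_p(x)} = 13^{-4} = 1/28561.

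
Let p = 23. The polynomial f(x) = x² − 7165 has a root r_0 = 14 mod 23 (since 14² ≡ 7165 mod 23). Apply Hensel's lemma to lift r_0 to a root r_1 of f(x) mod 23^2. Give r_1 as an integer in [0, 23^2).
r_1 = 244 (mod 529)

Hensel's recurrence: r_{i+1} = r_i − f(r_i)·(f′(r_i))^{-1} mod 23^{i+2}, with f′(x) = 2x. Iterate:
  r_0 = 14 (mod 23)
  r_1 = 244 (mod 529)
Final: r_1 = 244, and one checks f(r_1) ≡ 0 mod 23^2.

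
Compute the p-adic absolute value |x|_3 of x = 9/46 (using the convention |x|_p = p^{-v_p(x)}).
|9/46|_3 = 1/9

Step 1 — compute v_3(x) by factoring powers of 3 out of the numerator and denominator: v_3(9/46) = 2. Step 2 — apply |x|_p = p^{-v_p(x)} = 3^{-2} = 1/9.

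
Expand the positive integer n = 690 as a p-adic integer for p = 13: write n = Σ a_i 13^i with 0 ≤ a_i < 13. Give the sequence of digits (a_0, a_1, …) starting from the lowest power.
(a_0, a_1, …) = (1, 1, 4)

Repeated division by 13 gives the digits low-to-high: 690 = 1 + 1·13^1 + 4·13^2. Digit sequence: (1, 1, 4).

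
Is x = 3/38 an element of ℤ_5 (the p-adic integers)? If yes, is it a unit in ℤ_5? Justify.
x ∈ ℤ_5^× (unit); v_5(x) = 0

ℤ_5 = {x ∈ ℚ_5 : v_5(x) ≥ 0} and ℤ_5^× = {x ∈ ℤ_5 : v_5(x) = 0}. Here v_5(3/38) = v_5(num) − v_5(den) = 0; compare against these criteria.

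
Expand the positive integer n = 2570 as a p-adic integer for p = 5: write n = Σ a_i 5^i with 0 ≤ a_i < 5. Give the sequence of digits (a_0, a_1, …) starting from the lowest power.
(a_0, a_1, …) = (0, 4, 2, 0, 4)

Repeated division by 5 gives the digits low-to-high: 2570 = 4·5^1 + 2·5^2 + 4·5^4. Digit sequence: (0, 4, 2, 0, 4).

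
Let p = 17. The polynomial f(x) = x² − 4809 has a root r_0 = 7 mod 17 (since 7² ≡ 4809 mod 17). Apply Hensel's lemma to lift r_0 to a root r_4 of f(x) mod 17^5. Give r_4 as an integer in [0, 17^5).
r_4 = 1298246 (mod 1419857)

Hensel's recurrence: r_{i+1} = r_i − f(r_i)·(f′(r_i))^{-1} mod 17^{i+2}, with f′(x) = 2x. Iterate:
  r_0 = 7 (mod 17)
  r_1 = 58 (mod 289)
  r_2 = 1214 (mod 4913)
  r_3 = 45431 (mod 83521)
  r_4 = 1298246 (mod 1419857)
Final: r_4 = 1298246, and one checks f(r_4) ≡ 0 mod 17^5.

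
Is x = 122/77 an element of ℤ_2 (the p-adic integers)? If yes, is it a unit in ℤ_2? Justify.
x ∈ ℤ_2 but not a unit; v_2(x) = 1 > 0

ℤ_2 = {x ∈ ℚ_2 : v_2(x) ≥ 0} and ℤ_2^× = {x ∈ ℤ_2 : v_2(x) = 0}. Here v_2(122/77) = v_2(num) − v_2(den) = 1; compare against these criteria.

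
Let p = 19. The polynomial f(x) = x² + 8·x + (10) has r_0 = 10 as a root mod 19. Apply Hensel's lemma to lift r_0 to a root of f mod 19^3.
r_2 = 2195 (mod 6859)

Hensel: r_{i+1} = r_i − f(r_i)·(f′(r_i))^{-1} mod 19^{i+2}, f′(x) = 2x + 8. Iterate:
  r_0 = 10 (mod 19)
  r_1 = 29 (mod 361)
  r_2 = 2195 (mod 6859)
Final: r = 2195 satisfies f(r) ≡ 0 mod 19^3.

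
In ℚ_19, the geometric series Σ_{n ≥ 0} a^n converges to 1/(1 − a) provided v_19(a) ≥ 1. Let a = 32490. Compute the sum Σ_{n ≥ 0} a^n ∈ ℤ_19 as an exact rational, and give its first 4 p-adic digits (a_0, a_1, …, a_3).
Σ a^n = 1/(1 − a) = -1/32489;  first 4 digits = (1, 0, 14, 4)

v_19(a) = 2 ≥ 1, so the series converges in ℤ_19 to 1/(1 − a) = 1/(1 − 32490) = -1/32489. Expand this rational in ℤ_19: compute digits iteratively via d_i = x_i mod 19, x_{i+1} = (x_i − d_i)/19. The first 4 digits are (1, 0, 14, 4).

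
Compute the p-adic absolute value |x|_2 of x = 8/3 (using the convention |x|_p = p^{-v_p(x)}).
|8/3|_2 = 1/8

Step 1 — compute v_2(x) by factoring powers of 2 out of the numerator and denominator: v_2(8/3) = 3. Step 2 — apply |x|_p = p^{-v_p(x)} = 2^{-3} = 1/8.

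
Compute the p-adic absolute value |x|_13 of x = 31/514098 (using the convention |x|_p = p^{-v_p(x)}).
|31/514098|_13 = 28561

Step 1 — compute v_13(x) by factoring powers of 13 out of the numerator and denominator: v_13(31/514098) = -4. Step 2 — apply |x|_p = p^{-v_p(x)} = 13^{4} = 28561.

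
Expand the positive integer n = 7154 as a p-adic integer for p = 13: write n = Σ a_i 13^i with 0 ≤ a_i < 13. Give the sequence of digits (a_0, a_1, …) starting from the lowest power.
(a_0, a_1, …) = (4, 4, 3, 3)

Repeated division by 13 gives the digits low-to-high: 7154 = 4 + 4·13^1 + 3·13^2 + 3·13^3. Digit sequence: (4, 4, 3, 3).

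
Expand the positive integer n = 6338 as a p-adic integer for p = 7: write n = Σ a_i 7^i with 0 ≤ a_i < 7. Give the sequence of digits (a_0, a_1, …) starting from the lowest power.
(a_0, a_1, …) = (3, 2, 3, 4, 2)

Repeated division by 7 gives the digits low-to-high: 6338 = 3 + 2·7^1 + 3·7^2 + 4·7^3 + 2·7^4. Digit sequence: (3, 2, 3, 4, 2).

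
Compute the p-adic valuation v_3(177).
v_3(177) = 1

v_3(n) is the largest exponent k such that 3^k divides n. Factor out: 177 = 3^1 · 59. (Sign doesn't affect v_p.) So v_3(177) = 1.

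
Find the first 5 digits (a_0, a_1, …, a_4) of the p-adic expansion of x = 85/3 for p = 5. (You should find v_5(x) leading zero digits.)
(a_0, …, a_4) = (0, 4, 2, 3, 1)

v_5(85/3) = 1, so a_0 = ... = a_0 = 0. Factor out: x = 5^1 · u with u = 17/3 a unit in ℤ_5. Expand u iteratively via a_{v+i} = u_i mod 5, u_{i+1} = (u_i − a_{v+i})/5:
  u_0 = 17/3;  a_1 = 4;  u_1 = (u_0 − 4)/5 = 1/3
  u_1 = 1/3;  a_2 = 2;  u_2 = (u_1 − 2)/5 = -1/3
  u_2 = -1/3;  a_3 = 3;  u_3 = (u_2 − 3)/5 = -2/3
  u_3 = -2/3;  a_4 = 1;  u_4 = (u_3 − 1)/5 = -1/3
Digits: (0, 4, 2, 3, 1).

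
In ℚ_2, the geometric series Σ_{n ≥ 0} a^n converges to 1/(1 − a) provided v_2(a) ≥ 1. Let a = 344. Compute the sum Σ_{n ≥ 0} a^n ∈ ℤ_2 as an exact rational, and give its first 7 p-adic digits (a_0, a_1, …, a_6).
Σ a^n = 1/(1 − a) = -1/343;  first 7 digits = (1, 0, 0, 1, 1, 0, 0)

v_2(a) = 3 ≥ 1, so the series converges in ℤ_2 to 1/(1 − a) = 1/(1 − 344) = -1/343. Expand this rational in ℤ_2: compute digits iteratively via d_i = x_i mod 2, x_{i+1} = (x_i − d_i)/2. The first 7 digits are (1, 0, 0, 1, 1, 0, 0).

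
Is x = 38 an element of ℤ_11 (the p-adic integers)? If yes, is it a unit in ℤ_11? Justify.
x ∈ ℤ_11^× (unit); v_11(x) = 0

ℤ_11 = {x ∈ ℚ_11 : v_11(x) ≥ 0} and ℤ_11^× = {x ∈ ℤ_11 : v_11(x) = 0}. Here v_11(38) = v_11(num) − v_11(den) = 0; compare against these criteria.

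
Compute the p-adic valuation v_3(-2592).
v_3(-2592) = 4

v_3(n) is the largest exponent k such that 3^k divides n. Factor out: -2592 = -3^4 · 32. (Sign doesn't affect v_p.) So v_3(-2592) = 4.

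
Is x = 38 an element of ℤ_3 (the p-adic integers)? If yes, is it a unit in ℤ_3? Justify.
x ∈ ℤ_3^× (unit); v_3(x) = 0

ℤ_3 = {x ∈ ℚ_3 : v_3(x) ≥ 0} and ℤ_3^× = {x ∈ ℤ_3 : v_3(x) = 0}. Here v_3(38) = v_3(num) − v_3(den) = 0; compare against these criteria.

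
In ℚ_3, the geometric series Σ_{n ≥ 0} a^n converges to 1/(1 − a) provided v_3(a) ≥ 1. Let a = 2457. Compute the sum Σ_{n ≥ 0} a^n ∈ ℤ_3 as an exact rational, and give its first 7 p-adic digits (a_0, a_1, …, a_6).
Σ a^n = 1/(1 − a) = -1/2456;  first 7 digits = (1, 0, 0, 1, 0, 1, 1)

v_3(a) = 3 ≥ 1, so the series converges in ℤ_3 to 1/(1 − a) = 1/(1 − 2457) = -1/2456. Expand this rational in ℤ_3: compute digits iteratively via d_i = x_i mod 3, x_{i+1} = (x_i − d_i)/3. The first 7 digits are (1, 0, 0, 1, 0, 1, 1).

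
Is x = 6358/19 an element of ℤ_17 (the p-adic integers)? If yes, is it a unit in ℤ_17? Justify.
x ∈ ℤ_17 but not a unit; v_17(x) = 2 > 0

ℤ_17 = {x ∈ ℚ_17 : v_17(x) ≥ 0} and ℤ_17^× = {x ∈ ℤ_17 : v_17(x) = 0}. Here v_17(6358/19) = v_17(num) − v_17(den) = 2; compare against these criteria.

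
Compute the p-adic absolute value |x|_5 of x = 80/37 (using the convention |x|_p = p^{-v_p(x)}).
|80/37|_5 = 1/5

Step 1 — compute v_5(x) by factoring powers of 5 out of the numerator and denominator: v_5(80/37) = 1. Step 2 — apply |x|_p = p^{-v_p(x)} = 5^{-1} = 1/5.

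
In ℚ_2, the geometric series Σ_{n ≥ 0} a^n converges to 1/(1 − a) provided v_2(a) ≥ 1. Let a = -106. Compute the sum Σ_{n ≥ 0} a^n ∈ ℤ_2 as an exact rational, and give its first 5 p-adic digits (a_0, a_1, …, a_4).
Σ a^n = 1/(1 − a) = 1/107;  first 5 digits = (1, 1, 0, 0, 0)

v_2(a) = 1 ≥ 1, so the series converges in ℤ_2 to 1/(1 − a) = 1/(1 − (-106)) = 1/107. Expand this rational in ℤ_2: compute digits iteratively via d_i = x_i mod 2, x_{i+1} = (x_i − d_i)/2. The first 5 digits are (1, 1, 0, 0, 0).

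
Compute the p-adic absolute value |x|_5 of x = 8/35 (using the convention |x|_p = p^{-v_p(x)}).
|8/35|_5 = 5

Step 1 — compute v_5(x) by factoring powers of 5 out of the numerator and denominator: v_5(8/35) = -1. Step 2 — apply |x|_p = p^{-v_p(x)} = 5^{1} = 5.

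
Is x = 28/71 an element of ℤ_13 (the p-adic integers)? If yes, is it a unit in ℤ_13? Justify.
x ∈ ℤ_13^× (unit); v_13(x) = 0

ℤ_13 = {x ∈ ℚ_13 : v_13(x) ≥ 0} and ℤ_13^× = {x ∈ ℤ_13 : v_13(x) = 0}. Here v_13(28/71) = v_13(num) − v_13(den) = 0; compare against these criteria.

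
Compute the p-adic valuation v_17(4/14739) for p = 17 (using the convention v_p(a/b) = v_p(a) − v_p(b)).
v_17(4/14739) = -3

Factor powers of 17 from the numerator and denominator of the reduced fraction: 4 = 17^0 · 4 and 14739 = 17^3 · 3. Apply v_p(a/b) = v_p(a) − v_p(b): v_17(4/14739) = 0 − 3 = -3.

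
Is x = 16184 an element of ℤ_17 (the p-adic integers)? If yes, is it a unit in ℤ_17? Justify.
x ∈ ℤ_17 but not a unit; v_17(x) = 2 > 0

ℤ_17 = {x ∈ ℚ_17 : v_17(x) ≥ 0} and ℤ_17^× = {x ∈ ℤ_17 : v_17(x) = 0}. Here v_17(16184) = v_17(num) − v_17(den) = 2; compare against these criteria.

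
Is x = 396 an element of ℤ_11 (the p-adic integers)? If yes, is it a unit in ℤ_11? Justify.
x ∈ ℤ_11 but not a unit; v_11(x) = 1 > 0

ℤ_11 = {x ∈ ℚ_11 : v_11(x) ≥ 0} and ℤ_11^× = {x ∈ ℤ_11 : v_11(x) = 0}. Here v_11(396) = v_11(num) − v_11(den) = 1; compare against these criteria.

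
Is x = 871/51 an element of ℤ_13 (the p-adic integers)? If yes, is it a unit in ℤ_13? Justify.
x ∈ ℤ_13 but not a unit; v_13(x) = 1 > 0

ℤ_13 = {x ∈ ℚ_13 : v_13(x) ≥ 0} and ℤ_13^× = {x ∈ ℤ_13 : v_13(x) = 0}. Here v_13(871/51) = v_13(num) − v_13(den) = 1; compare against these criteria.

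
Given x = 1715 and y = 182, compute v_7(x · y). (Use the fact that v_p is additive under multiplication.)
v_7(312130) = 4

v_p(x) = 3 (factor: 1715 = 7^3 · 5); v_p(y) = 1 (factor: 182 = 7^1 · 26). Additivity: v_p(xy) = v_p(x) + v_p(y) = 3 + 1 = 4. (Direct check: xy = 312130 = 7^4 · (130).)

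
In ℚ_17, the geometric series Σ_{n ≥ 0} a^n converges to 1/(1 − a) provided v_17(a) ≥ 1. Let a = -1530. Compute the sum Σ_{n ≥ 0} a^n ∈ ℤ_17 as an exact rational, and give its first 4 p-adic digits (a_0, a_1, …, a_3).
Σ a^n = 1/(1 − a) = 1/1531;  first 4 digits = (1, 12, 2, 11)

v_17(a) = 1 ≥ 1, so the series converges in ℤ_17 to 1/(1 − a) = 1/(1 − (-1530)) = 1/1531. Expand this rational in ℤ_17: compute digits iteratively via d_i = x_i mod 17, x_{i+1} = (x_i − d_i)/17. The first 4 digits are (1, 12, 2, 11).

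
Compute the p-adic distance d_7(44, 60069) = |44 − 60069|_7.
d_7(44, 60069) = 1/2401

Step 1 — x − y = 44 − 60069 = -60025. Step 2 — v_7(-60025) = 4 (factor: -60025 = −(7^4 · 25); the sign does not affect v_p). Step 3 — |x − y|_7 = 7^{-4} = 1/2401.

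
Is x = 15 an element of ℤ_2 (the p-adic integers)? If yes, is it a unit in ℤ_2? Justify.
x ∈ ℤ_2^× (unit); v_2(x) = 0

ℤ_2 = {x ∈ ℚ_2 : v_2(x) ≥ 0} and ℤ_2^× = {x ∈ ℤ_2 : v_2(x) = 0}. Here v_2(15) = v_2(num) − v_2(den) = 0; compare against these criteria.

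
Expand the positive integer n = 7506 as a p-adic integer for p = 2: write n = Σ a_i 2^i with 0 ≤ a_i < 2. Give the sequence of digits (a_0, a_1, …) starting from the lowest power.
(a_0, a_1, …) = (0, 1, 0, 0, 1, 0, 1, 0, 1, 0, 1, 1, 1)

Repeated division by 2 gives the digits low-to-high: 7506 = 1·2^1 + 1·2^4 + 1·2^6 + 1·2^8 + 1·2^10 + 1·2^11 + 1·2^12. Digit sequence: (0, 1, 0, 0, 1, 0, 1, 0, 1, 0, 1, 1, 1).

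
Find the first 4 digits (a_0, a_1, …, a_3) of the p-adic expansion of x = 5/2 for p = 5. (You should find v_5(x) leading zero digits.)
(a_0, …, a_3) = (0, 3, 2, 2)

v_5(5/2) = 1, so a_0 = ... = a_0 = 0. Factor out: x = 5^1 · u with u = 1/2 a unit in ℤ_5. Expand u iteratively via a_{v+i} = u_i mod 5, u_{i+1} = (u_i − a_{v+i})/5:
  u_0 = 1/2;  a_1 = 3;  u_1 = (u_0 − 3)/5 = -1/2
  u_1 = -1/2;  a_2 = 2;  u_2 = (u_1 − 2)/5 = -1/2
  u_2 = -1/2;  a_3 = 2;  u_3 = (u_2 − 2)/5 = -1/2
Digits: (0, 3, 2, 2).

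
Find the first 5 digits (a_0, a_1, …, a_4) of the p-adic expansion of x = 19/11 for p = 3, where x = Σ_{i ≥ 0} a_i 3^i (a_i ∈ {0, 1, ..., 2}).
(a_0, …, a_4) = (2, 1, 1, 2, 0)

v_3(19/11) = 0 (numerator and denominator both coprime to 3), so x ∈ ℤ_3^×. Compute digits iteratively via a_i = x_i mod 3, x_{i+1} = (x_i − a_i)/3, with x_0 = x:
  x_0 = 19/11;  a_0 = 2;  x_1 = (x_0 − 2)/3 = -1/11
  x_1 = -1/11;  a_1 = 1;  x_2 = (x_1 − 1)/3 = -4/11
  x_2 = -4/11;  a_2 = 1;  x_3 = (x_2 − 1)/3 = -5/11
  x_3 = -5/11;  a_3 = 2;  x_4 = (x_3 − 2)/3 = -9/11
  x_4 = -9/11;  a_4 = 0;  x_5 = (x_4 − 0)/3 = -3/11
Digits: (2, 1, 1, 2, 0).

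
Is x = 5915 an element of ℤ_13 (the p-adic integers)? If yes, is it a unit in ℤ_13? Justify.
x ∈ ℤ_13 but not a unit; v_13(x) = 2 > 0

ℤ_13 = {x ∈ ℚ_13 : v_13(x) ≥ 0} and ℤ_13^× = {x ∈ ℤ_13 : v_13(x) = 0}. Here v_13(5915) = v_13(num) − v_13(den) = 2; compare against these criteria.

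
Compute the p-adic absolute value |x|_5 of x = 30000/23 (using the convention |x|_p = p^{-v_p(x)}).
|30000/23|_5 = 1/625

Step 1 — compute v_5(x) by factoring powers of 5 out of the numerator and denominator: v_5(30000/23) = 4. Step 2 — apply |x|_p = p^{-v_p(x)} = 5^{-4} = 1/625.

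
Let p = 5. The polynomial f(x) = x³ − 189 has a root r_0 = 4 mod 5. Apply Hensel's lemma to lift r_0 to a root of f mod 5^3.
r_2 = 4 (mod 125)

Hensel: r_{i+1} = r_i − f(r_i)/f′(r_i) mod 5^{i+2}, where f′(x) = 3x². Iterate:
  r_0 = 4 (mod 5)
  r_1 = 4 (mod 25)
  r_2 = 4 (mod 125)
Final: r = 4 with f(r) ≡ 0 mod 5^3.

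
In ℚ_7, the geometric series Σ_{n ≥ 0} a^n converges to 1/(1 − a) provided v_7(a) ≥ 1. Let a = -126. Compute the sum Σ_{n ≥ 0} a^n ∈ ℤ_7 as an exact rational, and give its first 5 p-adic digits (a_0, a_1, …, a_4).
Σ a^n = 1/(1 − a) = 1/127;  first 5 digits = (1, 3, 6, 2, 3)

v_7(a) = 1 ≥ 1, so the series converges in ℤ_7 to 1/(1 − a) = 1/(1 − (-126)) = 1/127. Expand this rational in ℤ_7: compute digits iteratively via d_i = x_i mod 7, x_{i+1} = (x_i − d_i)/7. The first 5 digits are (1, 3, 6, 2, 3).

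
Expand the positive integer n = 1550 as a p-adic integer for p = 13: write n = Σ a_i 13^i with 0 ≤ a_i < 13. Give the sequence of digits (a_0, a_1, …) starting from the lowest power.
(a_0, a_1, …) = (3, 2, 9)

Repeated division by 13 gives the digits low-to-high: 1550 = 3 + 2·13^1 + 9·13^2. Digit sequence: (3, 2, 9).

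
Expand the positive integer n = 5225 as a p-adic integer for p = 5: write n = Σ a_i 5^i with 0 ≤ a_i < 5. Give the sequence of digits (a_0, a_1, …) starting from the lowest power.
(a_0, a_1, …) = (0, 0, 4, 1, 3, 1)

Repeated division by 5 gives the digits low-to-high: 5225 = 4·5^2 + 1·5^3 + 3·5^4 + 1·5^5. Digit sequence: (0, 0, 4, 1, 3, 1).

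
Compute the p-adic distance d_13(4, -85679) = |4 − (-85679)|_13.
d_13(4, -85679) = 1/28561

Step 1 — x − y = 4 − (-85679) = 85683. Step 2 — v_13(85683) = 4 (factor: 85683 = (13^4 · 3); the sign does not affect v_p). Step 3 — |x − y|_13 = 13^{-4} = 1/28561.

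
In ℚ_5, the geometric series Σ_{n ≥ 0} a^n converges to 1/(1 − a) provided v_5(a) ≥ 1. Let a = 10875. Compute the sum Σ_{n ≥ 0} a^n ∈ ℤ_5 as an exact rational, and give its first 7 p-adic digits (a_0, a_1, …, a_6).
Σ a^n = 1/(1 − a) = -1/10874;  first 7 digits = (1, 0, 0, 2, 2, 3, 4)

v_5(a) = 3 ≥ 1, so the series converges in ℤ_5 to 1/(1 − a) = 1/(1 − 10875) = -1/10874. Expand this rational in ℤ_5: compute digits iteratively via d_i = x_i mod 5, x_{i+1} = (x_i − d_i)/5. The first 7 digits are (1, 0, 0, 2, 2, 3, 4).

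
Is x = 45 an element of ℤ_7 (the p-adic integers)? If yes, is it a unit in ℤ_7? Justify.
x ∈ ℤ_7^× (unit); v_7(x) = 0

ℤ_7 = {x ∈ ℚ_7 : v_7(x) ≥ 0} and ℤ_7^× = {x ∈ ℤ_7 : v_7(x) = 0}. Here v_7(45) = v_7(num) − v_7(den) = 0; compare against these criteria.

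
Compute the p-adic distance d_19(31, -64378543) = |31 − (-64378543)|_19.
d_19(31, -64378543) = 1/2476099

Step 1 — x − y = 31 − (-64378543) = 64378574. Step 2 — v_19(64378574) = 5 (factor: 64378574 = (19^5 · 26); the sign does not affect v_p). Step 3 — |x − y|_19 = 19^{-5} = 1/2476099.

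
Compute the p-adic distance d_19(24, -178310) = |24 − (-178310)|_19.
d_19(24, -178310) = 1/6859

Step 1 — x − y = 24 − (-178310) = 178334. Step 2 — v_19(178334) = 3 (factor: 178334 = (19^3 · 26); the sign does not affect v_p). Step 3 — |x − y|_19 = 19^{-3} = 1/6859.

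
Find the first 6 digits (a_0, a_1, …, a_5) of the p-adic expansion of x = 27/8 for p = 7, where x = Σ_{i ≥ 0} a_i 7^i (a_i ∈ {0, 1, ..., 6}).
(a_0, …, a_5) = (6, 4, 2, 4, 2, 4)

v_7(27/8) = 0 (numerator and denominator both coprime to 7), so x ∈ ℤ_7^×. Compute digits iteratively via a_i = x_i mod 7, x_{i+1} = (x_i − a_i)/7, with x_0 = x:
  x_0 = 27/8;  a_0 = 6;  x_1 = (x_0 − 6)/7 = -3/8
  x_1 = -3/8;  a_1 = 4;  x_2 = (x_1 − 4)/7 = -5/8
  x_2 = -5/8;  a_2 = 2;  x_3 = (x_2 − 2)/7 = -3/8
  x_3 = -3/8;  a_3 = 4;  x_4 = (x_3 − 4)/7 = -5/8
  x_4 = -5/8;  a_4 = 2;  x_5 = (x_4 − 2)/7 = -3/8
  x_5 = -3/8;  a_5 = 4;  x_6 = (x_5 − 4)/7 = -5/8
Digits: (6, 4, 2, 4, 2, 4).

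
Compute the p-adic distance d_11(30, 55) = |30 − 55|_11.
d_11(30, 55) = 1

Step 1 — x − y = 30 − 55 = -25. Step 2 — v_11(-25) = 0 (factor: -25 = −(11^0 · 25); the sign does not affect v_p). Step 3 — |x − y|_11 = 11^{0} = 1.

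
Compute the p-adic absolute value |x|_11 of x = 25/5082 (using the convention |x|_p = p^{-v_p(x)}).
|25/5082|_11 = 121

Step 1 — compute v_11(x) by factoring powers of 11 out of the numerator and denominator: v_11(25/5082) = -2. Step 2 — apply |x|_p = p^{-v_p(x)} = 11^{2} = 121.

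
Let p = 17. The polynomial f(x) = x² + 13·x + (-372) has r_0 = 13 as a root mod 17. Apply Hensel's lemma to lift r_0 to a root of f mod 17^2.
r_1 = 251 (mod 289)

Hensel: r_{i+1} = r_i − f(r_i)·(f′(r_i))^{-1} mod 17^{i+2}, f′(x) = 2x + 13. Iterate:
  r_0 = 13 (mod 17)
  r_1 = 251 (mod 289)
Final: r = 251 satisfies f(r) ≡ 0 mod 17^2.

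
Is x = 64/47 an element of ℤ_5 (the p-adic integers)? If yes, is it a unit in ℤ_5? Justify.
x ∈ ℤ_5^× (unit); v_5(x) = 0

ℤ_5 = {x ∈ ℚ_5 : v_5(x) ≥ 0} and ℤ_5^× = {x ∈ ℤ_5 : v_5(x) = 0}. Here v_5(64/47) = v_5(num) − v_5(den) = 0; compare against these criteria.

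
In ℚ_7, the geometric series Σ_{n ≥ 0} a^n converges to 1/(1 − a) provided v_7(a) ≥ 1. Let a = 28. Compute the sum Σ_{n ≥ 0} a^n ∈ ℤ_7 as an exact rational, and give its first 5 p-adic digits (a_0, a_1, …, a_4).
Σ a^n = 1/(1 − a) = -1/27;  first 5 digits = (1, 4, 2, 3, 6)

v_7(a) = 1 ≥ 1, so the series converges in ℤ_7 to 1/(1 − a) = 1/(1 − 28) = -1/27. Expand this rational in ℤ_7: compute digits iteratively via d_i = x_i mod 7, x_{i+1} = (x_i − d_i)/7. The first 5 digits are (1, 4, 2, 3, 6).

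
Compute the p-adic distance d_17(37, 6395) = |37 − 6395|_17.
d_17(37, 6395) = 1/289

Step 1 — x − y = 37 − 6395 = -6358. Step 2 — v_17(-6358) = 2 (factor: -6358 = −(17^2 · 22); the sign does not affect v_p). Step 3 — |x − y|_17 = 17^{-2} = 1/289.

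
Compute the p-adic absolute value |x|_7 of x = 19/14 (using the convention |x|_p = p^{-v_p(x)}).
|19/14|_7 = 7

Step 1 — compute v_7(x) by factoring powers of 7 out of the numerator and denominator: v_7(19/14) = -1. Step 2 — apply |x|_p = p^{-v_p(x)} = 7^{1} = 7.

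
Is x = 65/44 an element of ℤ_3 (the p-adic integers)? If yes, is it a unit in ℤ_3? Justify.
x ∈ ℤ_3^× (unit); v_3(x) = 0

ℤ_3 = {x ∈ ℚ_3 : v_3(x) ≥ 0} and ℤ_3^× = {x ∈ ℤ_3 : v_3(x) = 0}. Here v_3(65/44) = v_3(num) − v_3(den) = 0; compare against these criteria.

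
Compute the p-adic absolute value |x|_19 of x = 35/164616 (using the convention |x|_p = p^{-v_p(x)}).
|35/164616|_19 = 6859

Step 1 — compute v_19(x) by factoring powers of 19 out of the numerator and denominator: v_19(35/164616) = -3. Step 2 — apply |x|_p = p^{-v_p(x)} = 19^{3} = 6859.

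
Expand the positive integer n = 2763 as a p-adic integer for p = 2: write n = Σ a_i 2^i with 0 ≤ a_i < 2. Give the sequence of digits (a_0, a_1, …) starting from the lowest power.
(a_0, a_1, …) = (1, 1, 0, 1, 0, 0, 1, 1, 0, 1, 0, 1)

Repeated division by 2 gives the digits low-to-high: 2763 = 1 + 1·2^1 + 1·2^3 + 1·2^6 + 1·2^7 + 1·2^9 + 1·2^11. Digit sequence: (1, 1, 0, 1, 0, 0, 1, 1, 0, 1, 0, 1).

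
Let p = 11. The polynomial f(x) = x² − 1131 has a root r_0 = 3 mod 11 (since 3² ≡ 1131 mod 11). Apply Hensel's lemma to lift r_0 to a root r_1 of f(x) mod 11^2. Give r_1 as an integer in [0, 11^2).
r_1 = 69 (mod 121)

Hensel's recurrence: r_{i+1} = r_i − f(r_i)·(f′(r_i))^{-1} mod 11^{i+2}, with f′(x) = 2x. Iterate:
  r_0 = 3 (mod 11)
  r_1 = 69 (mod 121)
Final: r_1 = 69, and one checks f(r_1) ≡ 0 mod 11^2.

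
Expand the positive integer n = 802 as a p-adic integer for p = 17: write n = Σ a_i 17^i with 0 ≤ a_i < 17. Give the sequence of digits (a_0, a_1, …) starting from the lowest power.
(a_0, a_1, …) = (3, 13, 2)

Repeated division by 17 gives the digits low-to-high: 802 = 3 + 13·17^1 + 2·17^2. Digit sequence: (3, 13, 2).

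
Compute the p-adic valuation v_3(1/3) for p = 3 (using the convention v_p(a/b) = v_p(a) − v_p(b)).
v_3(1/3) = -1

Factor powers of 3 from the numerator and denominator of the reduced fraction: 1 = 3^0 · 1 and 3 = 3^1 · 1. Apply v_p(a/b) = v_p(a) − v_p(b): v_3(1/3) = 0 − 1 = -1.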